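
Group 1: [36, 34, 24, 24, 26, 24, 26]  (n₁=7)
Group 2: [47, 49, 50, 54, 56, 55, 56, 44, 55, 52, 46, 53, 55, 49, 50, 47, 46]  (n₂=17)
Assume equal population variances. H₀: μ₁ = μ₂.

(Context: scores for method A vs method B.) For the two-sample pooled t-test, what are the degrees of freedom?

degrees of freedom = 22

df = n₁ + n₂ − 2 = 7 + 17 − 2 = 22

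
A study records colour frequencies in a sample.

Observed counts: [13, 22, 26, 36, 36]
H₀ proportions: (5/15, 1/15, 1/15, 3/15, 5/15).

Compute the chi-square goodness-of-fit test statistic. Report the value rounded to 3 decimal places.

n = 133; E_i = n·p_i = [44.33, 8.87, 8.87, 26.60, 44.33]
χ² = (13−44.33)²/44.33 + (22−8.87)²/8.87 + (26−8.87)²/8.87 + (36−26.60)²/26.60 + (36−44.33)²/44.33 = 79.5940
df = 4

test statistic = 79.594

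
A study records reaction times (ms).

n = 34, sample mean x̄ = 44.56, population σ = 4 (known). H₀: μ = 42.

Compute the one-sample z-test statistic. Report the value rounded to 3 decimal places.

SE = σ/√n = 4/√34 = 0.6860
z = (x̄−μ₀)/SE = (44.56−42)/0.6860 = 3.7318

test statistic = 3.732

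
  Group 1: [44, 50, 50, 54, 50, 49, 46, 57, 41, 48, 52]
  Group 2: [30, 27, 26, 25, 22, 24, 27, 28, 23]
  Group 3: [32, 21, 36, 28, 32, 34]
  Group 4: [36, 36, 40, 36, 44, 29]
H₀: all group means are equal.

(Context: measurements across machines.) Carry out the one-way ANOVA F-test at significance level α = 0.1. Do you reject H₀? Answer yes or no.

Group means [49.18, 25.78, 30.50, 36.83], grand mean 36.781
SSB = Σnᵢ(x̄ᵢ−x̄)² = 3017.943; SSW = ΣΣ(x−x̄ᵢ)² = 519.525
MSB = 3017.943/3 = 1005.9812; MSW = 519.525/28 = 18.5545
F = MSB/MSW = 54.2177
df = (3, 28)
p-value (upper-tail) = 0.00000
At α=0.1: p < α → reject H₀

reject H₀: yes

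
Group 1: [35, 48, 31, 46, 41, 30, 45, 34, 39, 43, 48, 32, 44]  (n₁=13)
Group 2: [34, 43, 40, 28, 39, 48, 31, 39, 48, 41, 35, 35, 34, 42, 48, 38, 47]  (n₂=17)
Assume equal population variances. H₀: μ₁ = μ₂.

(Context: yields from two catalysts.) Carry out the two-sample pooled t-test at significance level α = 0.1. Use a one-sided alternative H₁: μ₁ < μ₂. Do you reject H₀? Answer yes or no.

reject H₀: no

x̄₁=39.692, s₁=6.588, n₁=13
x̄₂=39.412, s₂=6.135, n₂=17
s_p² = [12·6.588² + 16·6.135²]/28 = 40.1031
SE = √(s_p²·(1/13+1/17)) = 2.3332
t = (39.692−39.412)/2.3332 = 0.1202
df = 28
p-value (one-sided, H₁ less) = 0.54742
At α=0.1: p ≥ α → fail to reject H₀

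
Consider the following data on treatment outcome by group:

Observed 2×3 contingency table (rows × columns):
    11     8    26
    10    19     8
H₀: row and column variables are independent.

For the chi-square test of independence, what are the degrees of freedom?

degrees of freedom = 2

df = (r−1)(c−1) = (2−1)·(3−1) = 2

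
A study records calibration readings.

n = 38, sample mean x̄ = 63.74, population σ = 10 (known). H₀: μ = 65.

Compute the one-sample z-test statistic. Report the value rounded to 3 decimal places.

test statistic = -0.777

SE = σ/√n = 10/√38 = 1.6222
z = (x̄−μ₀)/SE = (63.74−65)/1.6222 = -0.7767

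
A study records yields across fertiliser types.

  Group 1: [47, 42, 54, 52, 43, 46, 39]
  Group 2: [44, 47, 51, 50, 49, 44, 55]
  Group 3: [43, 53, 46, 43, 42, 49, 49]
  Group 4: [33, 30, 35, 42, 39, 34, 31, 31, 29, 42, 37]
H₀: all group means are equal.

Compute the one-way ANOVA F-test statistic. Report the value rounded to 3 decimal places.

test statistic = 17.651

Group means [46.14, 48.57, 46.43, 34.82], grand mean 42.844
SSB = Σnᵢ(x̄ᵢ−x̄)² = 1104.297; SSW = ΣΣ(x−x̄ᵢ)² = 583.922
MSB = 1104.297/3 = 368.0989; MSW = 583.922/28 = 20.8544
F = MSB/MSW = 17.6509
df = (3, 28)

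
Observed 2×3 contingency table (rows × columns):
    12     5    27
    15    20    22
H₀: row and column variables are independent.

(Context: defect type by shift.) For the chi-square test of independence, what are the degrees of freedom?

df = (r−1)(c−1) = (2−1)·(3−1) = 2

degrees of freedom = 2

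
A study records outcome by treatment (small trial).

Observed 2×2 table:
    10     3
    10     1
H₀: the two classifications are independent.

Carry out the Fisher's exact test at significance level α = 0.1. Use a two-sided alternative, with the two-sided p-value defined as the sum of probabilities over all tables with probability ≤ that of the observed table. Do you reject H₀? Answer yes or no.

Margins: r₁=13, r₂=11, c₁=20, c₂=4, n=24
p_obs = C(13,10)·C(11,10)/C(24,20); sum pmf over tables with pmf ≤ p_obs
p-value (two-sided) = 0.59627
At α=0.1: p ≥ α → fail to reject H₀

reject H₀: no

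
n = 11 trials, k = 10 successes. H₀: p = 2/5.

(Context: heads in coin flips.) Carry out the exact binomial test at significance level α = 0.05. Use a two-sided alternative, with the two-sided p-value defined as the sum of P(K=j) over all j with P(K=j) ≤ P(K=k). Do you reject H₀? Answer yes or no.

Exact binomial: n=11, k=10, p₀=2/5=0.4000
P(X=j) = C(n,j)·p₀^j·(1−p₀)^(n−j); p = Σ P(X=j) over j with P(X=j) ≤ P(X=10)
p-value (two-sided) = 0.00073
At α=0.05: p < α → reject H₀

reject H₀: yes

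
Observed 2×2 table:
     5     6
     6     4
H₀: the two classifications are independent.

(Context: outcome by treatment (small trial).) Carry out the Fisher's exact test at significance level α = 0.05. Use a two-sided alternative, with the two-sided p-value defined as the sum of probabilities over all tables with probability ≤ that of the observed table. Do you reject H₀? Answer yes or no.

reject H₀: no

Margins: r₁=11, r₂=10, c₁=11, c₂=10, n=21
p_obs = C(11,5)·C(10,6)/C(21,11); sum pmf over tables with pmf ≤ p_obs
p-value (two-sided) = 0.66992
At α=0.05: p ≥ α → fail to reject H₀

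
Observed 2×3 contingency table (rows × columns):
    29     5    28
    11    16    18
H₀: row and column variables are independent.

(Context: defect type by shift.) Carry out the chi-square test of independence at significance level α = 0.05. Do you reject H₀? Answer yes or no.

Row totals [62, 45], col totals [40, 21, 46], n=107
χ² = (29−23.18)²/23.18 + (5−12.17)²/12.17 + (28−26.65)²/26.65 + (11−16.82)²/16.82 + (16−8.83)²/8.83 + (18−19.35)²/19.35 = 13.6802
df = 2
p-value (upper-tail) = 0.00107
At α=0.05: p < α → reject H₀

reject H₀: yes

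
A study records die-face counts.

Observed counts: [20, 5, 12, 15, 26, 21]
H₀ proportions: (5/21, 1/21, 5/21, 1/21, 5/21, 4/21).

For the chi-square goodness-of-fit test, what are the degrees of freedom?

degrees of freedom = 5

df = k − 1 = 6 − 1 = 5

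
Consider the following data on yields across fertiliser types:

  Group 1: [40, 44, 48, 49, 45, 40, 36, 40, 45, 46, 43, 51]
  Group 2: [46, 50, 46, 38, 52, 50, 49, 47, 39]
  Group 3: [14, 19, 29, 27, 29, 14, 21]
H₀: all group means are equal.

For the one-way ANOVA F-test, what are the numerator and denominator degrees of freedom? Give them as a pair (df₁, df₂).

k = 3 groups, N = 28 total
df = (k−1, N−k) = (3−1, 28−3) = (2, 25)

degrees of freedom = [2, 25]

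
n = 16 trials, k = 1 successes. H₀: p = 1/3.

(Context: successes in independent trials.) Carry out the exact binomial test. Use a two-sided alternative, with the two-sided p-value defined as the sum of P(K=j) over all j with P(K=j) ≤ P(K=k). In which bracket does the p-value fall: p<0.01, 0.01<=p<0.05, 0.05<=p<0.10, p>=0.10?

Exact binomial: n=16, k=1, p₀=1/3=0.3333
P(X=j) = C(n,j)·p₀^j·(1−p₀)^(n−j); p = Σ P(X=j) over j with P(X=j) ≤ P(X=1)
p-value (two-sided) = 0.02965
→ bracket: 0.01<=p<0.05

p-value bracket: 0.01<=p<0.05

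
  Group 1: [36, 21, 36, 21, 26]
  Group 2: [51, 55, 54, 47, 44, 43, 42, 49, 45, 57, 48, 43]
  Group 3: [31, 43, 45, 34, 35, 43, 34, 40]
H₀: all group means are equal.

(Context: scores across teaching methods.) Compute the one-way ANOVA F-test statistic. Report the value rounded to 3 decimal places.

Group means [28.00, 48.17, 38.12], grand mean 40.920
SSB = Σnᵢ(x̄ᵢ−x̄)² = 1527.298; SSW = ΣΣ(x−x̄ᵢ)² = 710.542
MSB = 1527.298/2 = 763.6492; MSW = 710.542/22 = 32.2973
F = MSB/MSW = 23.6443
df = (2, 22)

test statistic = 23.644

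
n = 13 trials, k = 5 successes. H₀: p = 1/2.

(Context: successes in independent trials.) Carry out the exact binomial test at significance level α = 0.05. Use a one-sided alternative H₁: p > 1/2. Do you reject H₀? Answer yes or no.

Exact binomial: n=13, k=5, p₀=1/2=0.5000
P(X≥5) from Σ C(n,i)·p₀^i·(1−p₀)^(n−i)
p-value (one-sided, H₁ greater) = 0.86658
At α=0.05: p ≥ α → fail to reject H₀

reject H₀: no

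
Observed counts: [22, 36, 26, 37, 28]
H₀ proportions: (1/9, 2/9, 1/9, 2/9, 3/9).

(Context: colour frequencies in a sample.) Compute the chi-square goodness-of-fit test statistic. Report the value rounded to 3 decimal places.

test statistic = 17.339

n = 149; E_i = n·p_i = [16.56, 33.11, 16.56, 33.11, 49.67]
χ² = (22−16.56)²/16.56 + (36−33.11)²/33.11 + (26−16.56)²/16.56 + (37−33.11)²/33.11 + (28−49.67)²/49.67 = 17.3389
df = 4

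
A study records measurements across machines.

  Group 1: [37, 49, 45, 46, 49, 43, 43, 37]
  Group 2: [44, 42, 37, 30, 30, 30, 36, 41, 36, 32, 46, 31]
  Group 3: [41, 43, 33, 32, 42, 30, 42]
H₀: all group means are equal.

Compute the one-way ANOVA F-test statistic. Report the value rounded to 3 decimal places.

test statistic = 4.594

Group means [43.62, 36.25, 37.57], grand mean 38.778
SSB = Σnᵢ(x̄ᵢ−x̄)² = 274.827; SSW = ΣΣ(x−x̄ᵢ)² = 717.839
MSB = 274.827/2 = 137.4137; MSW = 717.839/24 = 29.9100
F = MSB/MSW = 4.5942
df = (2, 24)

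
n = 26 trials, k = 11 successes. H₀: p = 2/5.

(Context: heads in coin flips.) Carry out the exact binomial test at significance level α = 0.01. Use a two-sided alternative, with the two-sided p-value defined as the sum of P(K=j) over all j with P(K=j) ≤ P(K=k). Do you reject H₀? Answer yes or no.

Exact binomial: n=26, k=11, p₀=2/5=0.4000
P(X=j) = C(n,j)·p₀^j·(1−p₀)^(n−j); p = Σ P(X=j) over j with P(X=j) ≤ P(X=11)
p-value (two-sided) = 0.84287
At α=0.01: p ≥ α → fail to reject H₀

reject H₀: no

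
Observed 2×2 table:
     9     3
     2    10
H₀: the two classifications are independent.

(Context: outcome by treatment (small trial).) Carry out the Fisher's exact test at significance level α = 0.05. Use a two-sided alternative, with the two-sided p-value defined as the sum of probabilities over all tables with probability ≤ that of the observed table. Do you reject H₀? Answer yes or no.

Margins: r₁=12, r₂=12, c₁=11, c₂=13, n=24
p_obs = C(12,9)·C(12,2)/C(24,11); sum pmf over tables with pmf ≤ p_obs
p-value (two-sided) = 0.01228
At α=0.05: p < α → reject H₀

reject H₀: yes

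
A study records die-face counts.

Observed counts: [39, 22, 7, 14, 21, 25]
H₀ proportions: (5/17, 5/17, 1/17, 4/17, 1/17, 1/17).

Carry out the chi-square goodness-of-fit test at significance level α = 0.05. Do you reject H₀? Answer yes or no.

reject H₀: yes

n = 128; E_i = n·p_i = [37.65, 37.65, 7.53, 30.12, 7.53, 7.53]
χ² = (39−37.65)²/37.65 + (22−37.65)²/37.65 + (7−7.53)²/7.53 + (14−30.12)²/30.12 + (21−7.53)²/7.53 + (25−7.53)²/7.53 = 79.8516
df = 5
p-value (upper-tail) = 0.00000
At α=0.05: p < α → reject H₀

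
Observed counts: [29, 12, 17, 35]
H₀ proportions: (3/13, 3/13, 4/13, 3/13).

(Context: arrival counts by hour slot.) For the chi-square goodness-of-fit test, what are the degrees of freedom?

df = k − 1 = 4 − 1 = 3

degrees of freedom = 3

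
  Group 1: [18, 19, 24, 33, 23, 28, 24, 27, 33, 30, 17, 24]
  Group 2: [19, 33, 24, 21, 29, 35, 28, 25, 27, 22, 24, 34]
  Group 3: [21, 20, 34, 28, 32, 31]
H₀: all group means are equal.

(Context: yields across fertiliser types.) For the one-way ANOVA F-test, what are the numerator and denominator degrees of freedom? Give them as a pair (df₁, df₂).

k = 3 groups, N = 30 total
df = (k−1, N−k) = (3−1, 30−3) = (2, 27)

degrees of freedom = [2, 27]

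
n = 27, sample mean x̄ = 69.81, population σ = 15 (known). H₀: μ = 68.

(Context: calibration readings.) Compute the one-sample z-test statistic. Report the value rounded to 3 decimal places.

SE = σ/√n = 15/√27 = 2.8868
z = (x̄−μ₀)/SE = (69.81−68)/2.8868 = 0.6270

test statistic = 0.627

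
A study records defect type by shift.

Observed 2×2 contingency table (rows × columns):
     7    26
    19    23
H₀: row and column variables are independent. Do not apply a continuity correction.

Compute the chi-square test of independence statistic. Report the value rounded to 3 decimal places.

Row totals [33, 42], col totals [26, 49], n=75
χ² = (7−11.44)²/11.44 + (26−21.56)²/21.56 + (19−14.56)²/14.56 + (23−27.44)²/27.44 = 4.7100
df = 1

test statistic = 4.710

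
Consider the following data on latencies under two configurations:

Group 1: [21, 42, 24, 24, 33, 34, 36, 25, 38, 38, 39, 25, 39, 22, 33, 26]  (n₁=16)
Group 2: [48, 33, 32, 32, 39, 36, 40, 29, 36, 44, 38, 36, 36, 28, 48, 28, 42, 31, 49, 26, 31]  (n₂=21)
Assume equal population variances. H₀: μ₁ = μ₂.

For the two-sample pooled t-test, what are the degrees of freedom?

df = n₁ + n₂ − 2 = 16 + 21 − 2 = 35

degrees of freedom = 35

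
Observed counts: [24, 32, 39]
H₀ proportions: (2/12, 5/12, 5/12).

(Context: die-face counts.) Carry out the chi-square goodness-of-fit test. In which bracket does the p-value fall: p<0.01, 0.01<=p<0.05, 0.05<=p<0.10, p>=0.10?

n = 95; E_i = n·p_i = [15.83, 39.58, 39.58]
χ² = (24−15.83)²/15.83 + (32−39.58)²/39.58 + (39−39.58)²/39.58 = 5.6737
df = 2
p-value (upper-tail) = 0.05861
→ bracket: 0.05<=p<0.10

p-value bracket: 0.05<=p<0.10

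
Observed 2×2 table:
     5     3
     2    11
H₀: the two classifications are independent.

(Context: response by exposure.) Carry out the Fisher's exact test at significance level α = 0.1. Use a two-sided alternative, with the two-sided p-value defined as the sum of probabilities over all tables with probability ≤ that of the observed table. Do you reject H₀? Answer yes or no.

Margins: r₁=8, r₂=13, c₁=7, c₂=14, n=21
p_obs = C(8,5)·C(13,2)/C(21,7); sum pmf over tables with pmf ≤ p_obs
p-value (two-sided) = 0.05552
At α=0.1: p < α → reject H₀

reject H₀: yes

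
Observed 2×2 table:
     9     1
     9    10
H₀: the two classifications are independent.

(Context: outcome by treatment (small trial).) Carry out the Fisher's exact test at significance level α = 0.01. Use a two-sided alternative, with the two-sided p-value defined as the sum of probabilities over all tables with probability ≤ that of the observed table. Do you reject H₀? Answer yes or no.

reject H₀: no

Margins: r₁=10, r₂=19, c₁=18, c₂=11, n=29
p_obs = C(10,9)·C(19,9)/C(29,18); sum pmf over tables with pmf ≤ p_obs
p-value (two-sided) = 0.04364
At α=0.01: p ≥ α → fail to reject H₀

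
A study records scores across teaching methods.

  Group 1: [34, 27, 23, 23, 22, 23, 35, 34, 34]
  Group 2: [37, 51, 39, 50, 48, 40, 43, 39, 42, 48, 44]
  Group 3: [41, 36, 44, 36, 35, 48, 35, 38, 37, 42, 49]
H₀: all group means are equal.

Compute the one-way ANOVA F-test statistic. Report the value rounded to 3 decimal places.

test statistic = 22.871

Group means [28.33, 43.73, 40.09], grand mean 37.968
SSB = Σnᵢ(x̄ᵢ−x̄)² = 1249.877; SSW = ΣΣ(x−x̄ᵢ)² = 765.091
MSB = 1249.877/2 = 624.9384; MSW = 765.091/28 = 27.3247
F = MSB/MSW = 22.8708
df = (2, 28)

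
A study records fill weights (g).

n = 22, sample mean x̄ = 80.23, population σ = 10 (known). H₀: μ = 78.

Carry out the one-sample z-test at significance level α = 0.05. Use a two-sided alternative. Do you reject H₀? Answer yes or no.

reject H₀: no

SE = σ/√n = 10/√22 = 2.1320
z = (x̄−μ₀)/SE = (80.23−78)/2.1320 = 1.0460
p-value (two-sided) = 0.29558
At α=0.05: p ≥ α → fail to reject H₀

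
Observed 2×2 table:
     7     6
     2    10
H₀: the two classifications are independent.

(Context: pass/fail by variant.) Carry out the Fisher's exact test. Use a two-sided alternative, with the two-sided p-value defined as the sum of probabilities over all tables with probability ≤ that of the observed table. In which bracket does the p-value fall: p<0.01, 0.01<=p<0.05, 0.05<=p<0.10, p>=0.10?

p-value bracket: 0.05<=p<0.10

Margins: r₁=13, r₂=12, c₁=9, c₂=16, n=25
p_obs = C(13,7)·C(12,2)/C(25,9); sum pmf over tables with pmf ≤ p_obs
p-value (two-sided) = 0.09684
→ bracket: 0.05<=p<0.10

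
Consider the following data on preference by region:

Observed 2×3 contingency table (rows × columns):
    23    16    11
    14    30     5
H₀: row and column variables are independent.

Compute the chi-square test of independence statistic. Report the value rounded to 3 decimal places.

Row totals [50, 49], col totals [37, 46, 16], n=99
χ² = (23−18.69)²/18.69 + (16−23.23)²/23.23 + (11−8.08)²/8.08 + (14−18.31)²/18.31 + (30−22.77)²/22.77 + (5−7.92)²/7.92 = 8.6908
df = 2

test statistic = 8.691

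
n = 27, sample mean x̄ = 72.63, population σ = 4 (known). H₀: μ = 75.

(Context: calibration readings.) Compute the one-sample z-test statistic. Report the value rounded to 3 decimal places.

SE = σ/√n = 4/√27 = 0.7698
z = (x̄−μ₀)/SE = (72.63−75)/0.7698 = -3.0787

test statistic = -3.079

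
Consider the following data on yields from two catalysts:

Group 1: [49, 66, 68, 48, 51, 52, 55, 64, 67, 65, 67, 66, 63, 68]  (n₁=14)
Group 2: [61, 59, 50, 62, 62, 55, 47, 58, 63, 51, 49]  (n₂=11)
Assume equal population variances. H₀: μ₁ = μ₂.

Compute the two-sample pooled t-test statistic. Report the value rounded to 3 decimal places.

x̄₁=60.643, s₁=7.732, n₁=14
x̄₂=56.091, s₂=5.924, n₂=11
s_p² = [13·7.732² + 10·5.924²]/23 = 49.0488
SE = √(s_p²·(1/14+1/11)) = 2.8218
t = (60.643−56.091)/2.8218 = 1.6131
df = 23

test statistic = 1.613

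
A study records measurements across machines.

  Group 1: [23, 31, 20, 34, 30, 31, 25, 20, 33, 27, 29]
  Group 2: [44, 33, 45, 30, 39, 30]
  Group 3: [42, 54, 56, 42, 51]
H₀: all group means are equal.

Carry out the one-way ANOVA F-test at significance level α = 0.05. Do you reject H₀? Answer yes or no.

Group means [27.55, 36.83, 49.00], grand mean 34.955
SSB = Σnᵢ(x̄ᵢ−x̄)² = 1611.394; SSW = ΣΣ(x−x̄ᵢ)² = 651.561
MSB = 1611.394/2 = 805.6970; MSW = 651.561/19 = 34.2927
F = MSB/MSW = 23.4947
df = (2, 19)
p-value (upper-tail) = 0.00001
At α=0.05: p < α → reject H₀

reject H₀: yes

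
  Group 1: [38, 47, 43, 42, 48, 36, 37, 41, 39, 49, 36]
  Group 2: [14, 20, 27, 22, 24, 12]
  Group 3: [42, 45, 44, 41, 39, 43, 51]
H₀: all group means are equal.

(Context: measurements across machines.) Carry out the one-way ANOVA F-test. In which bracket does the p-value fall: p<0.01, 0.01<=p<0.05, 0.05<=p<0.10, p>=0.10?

p-value bracket: p<0.01

Group means [41.45, 19.83, 43.57], grand mean 36.667
SSB = Σnᵢ(x̄ᵢ−x̄)² = 2286.058; SSW = ΣΣ(x−x̄ᵢ)² = 487.275
MSB = 2286.058/2 = 1143.0292; MSW = 487.275/21 = 23.2036
F = MSB/MSW = 49.2609
df = (2, 21)
p-value (upper-tail) = 0.00000
→ bracket: p<0.01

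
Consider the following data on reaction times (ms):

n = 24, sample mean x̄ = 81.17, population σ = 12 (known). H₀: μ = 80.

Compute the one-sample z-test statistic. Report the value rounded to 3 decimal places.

SE = σ/√n = 12/√24 = 2.4495
z = (x̄−μ₀)/SE = (81.17−80)/2.4495 = 0.4777

test statistic = 0.478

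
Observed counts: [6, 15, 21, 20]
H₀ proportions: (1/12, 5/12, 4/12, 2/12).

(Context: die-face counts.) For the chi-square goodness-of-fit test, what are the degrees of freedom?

degrees of freedom = 3

df = k − 1 = 4 − 1 = 3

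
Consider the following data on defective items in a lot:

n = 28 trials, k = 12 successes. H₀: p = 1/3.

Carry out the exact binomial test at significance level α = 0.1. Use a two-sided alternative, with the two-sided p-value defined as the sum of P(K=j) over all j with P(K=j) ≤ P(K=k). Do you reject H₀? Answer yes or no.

reject H₀: no

Exact binomial: n=28, k=12, p₀=1/3=0.3333
P(X=j) = C(n,j)·p₀^j·(1−p₀)^(n−j); p = Σ P(X=j) over j with P(X=j) ≤ P(X=12)
p-value (two-sided) = 0.31729
At α=0.1: p ≥ α → fail to reject H₀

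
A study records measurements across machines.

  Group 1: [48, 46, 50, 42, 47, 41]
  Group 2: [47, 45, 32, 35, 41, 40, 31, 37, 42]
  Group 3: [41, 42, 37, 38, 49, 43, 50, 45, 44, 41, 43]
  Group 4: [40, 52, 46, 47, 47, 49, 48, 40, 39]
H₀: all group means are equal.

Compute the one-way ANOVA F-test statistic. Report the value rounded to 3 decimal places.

test statistic = 3.959

Group means [45.67, 38.89, 43.00, 45.33], grand mean 43.000
SSB = Σnᵢ(x̄ᵢ−x̄)² = 243.778; SSW = ΣΣ(x−x̄ᵢ)² = 636.222
MSB = 243.778/3 = 81.2593; MSW = 636.222/31 = 20.5233
F = MSB/MSW = 3.9594
df = (3, 31)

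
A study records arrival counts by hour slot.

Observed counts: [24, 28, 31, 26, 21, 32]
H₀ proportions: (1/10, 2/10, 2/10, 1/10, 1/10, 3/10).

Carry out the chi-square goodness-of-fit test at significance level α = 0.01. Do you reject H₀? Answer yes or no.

reject H₀: yes

n = 162; E_i = n·p_i = [16.20, 32.40, 32.40, 16.20, 16.20, 48.60]
χ² = (24−16.20)²/16.20 + (28−32.40)²/32.40 + (31−32.40)²/32.40 + (26−16.20)²/16.20 + (21−16.20)²/16.20 + (32−48.60)²/48.60 = 17.4342
df = 5
p-value (upper-tail) = 0.00375
At α=0.01: p < α → reject H₀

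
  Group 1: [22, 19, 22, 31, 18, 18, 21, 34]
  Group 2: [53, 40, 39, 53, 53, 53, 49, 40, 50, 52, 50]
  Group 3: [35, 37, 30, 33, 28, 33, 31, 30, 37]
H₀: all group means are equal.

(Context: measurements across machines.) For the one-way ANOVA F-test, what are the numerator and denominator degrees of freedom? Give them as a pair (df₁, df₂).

k = 3 groups, N = 28 total
df = (k−1, N−k) = (3−1, 28−3) = (2, 25)

degrees of freedom = [2, 25]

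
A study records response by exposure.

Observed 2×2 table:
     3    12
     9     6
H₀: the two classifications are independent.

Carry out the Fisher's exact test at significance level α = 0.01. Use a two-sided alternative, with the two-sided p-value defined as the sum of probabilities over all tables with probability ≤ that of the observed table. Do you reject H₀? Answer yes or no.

Margins: r₁=15, r₂=15, c₁=12, c₂=18, n=30
p_obs = C(15,3)·C(15,9)/C(30,12); sum pmf over tables with pmf ≤ p_obs
p-value (two-sided) = 0.06043
At α=0.01: p ≥ α → fail to reject H₀

reject H₀: no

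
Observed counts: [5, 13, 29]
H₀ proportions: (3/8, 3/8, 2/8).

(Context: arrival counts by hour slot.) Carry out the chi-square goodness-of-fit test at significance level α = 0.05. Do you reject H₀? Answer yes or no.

reject H₀: yes

n = 47; E_i = n·p_i = [17.62, 17.62, 11.75]
χ² = (5−17.62)²/17.62 + (13−17.62)²/17.62 + (29−11.75)²/11.75 = 35.5816
df = 2
p-value (upper-tail) = 0.00000
At α=0.05: p < α → reject H₀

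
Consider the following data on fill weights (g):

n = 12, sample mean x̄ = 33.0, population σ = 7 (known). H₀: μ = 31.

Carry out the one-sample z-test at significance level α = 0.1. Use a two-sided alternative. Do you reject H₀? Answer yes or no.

reject H₀: no

SE = σ/√n = 7/√12 = 2.0207
z = (x̄−μ₀)/SE = (33.0−31)/2.0207 = 0.9897
p-value (two-sided) = 0.32230
At α=0.1: p ≥ α → fail to reject H₀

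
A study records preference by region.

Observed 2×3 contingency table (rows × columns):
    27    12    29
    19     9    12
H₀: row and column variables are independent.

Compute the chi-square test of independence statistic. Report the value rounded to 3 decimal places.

test statistic = 1.725

Row totals [68, 40], col totals [46, 21, 41], n=108
χ² = (27−28.96)²/28.96 + (12−13.22)²/13.22 + (29−25.81)²/25.81 + (19−17.04)²/17.04 + (9−7.78)²/7.78 + (12−15.19)²/15.19 = 1.7254
df = 2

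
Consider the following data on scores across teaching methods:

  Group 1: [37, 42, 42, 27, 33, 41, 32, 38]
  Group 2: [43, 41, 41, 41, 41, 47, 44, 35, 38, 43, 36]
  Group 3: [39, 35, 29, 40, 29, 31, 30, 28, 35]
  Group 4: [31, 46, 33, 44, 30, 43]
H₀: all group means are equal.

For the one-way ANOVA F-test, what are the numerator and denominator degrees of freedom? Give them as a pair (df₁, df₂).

degrees of freedom = [3, 30]

k = 4 groups, N = 34 total
df = (k−1, N−k) = (4−1, 34−4) = (3, 30)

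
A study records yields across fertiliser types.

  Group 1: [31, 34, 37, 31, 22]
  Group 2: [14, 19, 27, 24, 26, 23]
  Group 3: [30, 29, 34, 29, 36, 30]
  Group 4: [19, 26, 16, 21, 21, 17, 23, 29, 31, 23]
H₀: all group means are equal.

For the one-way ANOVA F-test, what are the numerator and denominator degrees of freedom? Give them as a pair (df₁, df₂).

k = 4 groups, N = 27 total
df = (k−1, N−k) = (4−1, 27−4) = (3, 23)

degrees of freedom = [3, 23]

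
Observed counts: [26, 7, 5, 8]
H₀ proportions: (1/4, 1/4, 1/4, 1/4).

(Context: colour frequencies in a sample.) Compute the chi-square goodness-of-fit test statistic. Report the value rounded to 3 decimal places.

test statistic = 24.783

n = 46; E_i = n·p_i = [11.50, 11.50, 11.50, 11.50]
χ² = (26−11.50)²/11.50 + (7−11.50)²/11.50 + (5−11.50)²/11.50 + (8−11.50)²/11.50 = 24.7826
df = 3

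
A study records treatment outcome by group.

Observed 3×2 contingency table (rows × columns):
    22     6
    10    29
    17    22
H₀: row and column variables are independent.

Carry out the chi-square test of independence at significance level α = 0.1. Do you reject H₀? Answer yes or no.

Row totals [28, 39, 39], col totals [49, 57], n=106
χ² = (22−12.94)²/12.94 + (6−15.06)²/15.06 + (10−18.03)²/18.03 + (29−20.97)²/20.97 + (17−18.03)²/18.03 + (22−20.97)²/20.97 = 18.5421
df = 2
p-value (upper-tail) = 0.00009
At α=0.1: p < α → reject H₀

reject H₀: yes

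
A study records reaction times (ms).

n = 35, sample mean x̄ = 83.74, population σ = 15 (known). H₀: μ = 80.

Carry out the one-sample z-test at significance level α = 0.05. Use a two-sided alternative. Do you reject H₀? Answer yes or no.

reject H₀: no

SE = σ/√n = 15/√35 = 2.5355
z = (x̄−μ₀)/SE = (83.74−80)/2.5355 = 1.4751
p-value (two-sided) = 0.14019
At α=0.05: p ≥ α → fail to reject H₀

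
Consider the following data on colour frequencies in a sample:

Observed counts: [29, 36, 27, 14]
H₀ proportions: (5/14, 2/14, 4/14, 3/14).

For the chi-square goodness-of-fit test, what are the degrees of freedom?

degrees of freedom = 3

df = k − 1 = 4 − 1 = 3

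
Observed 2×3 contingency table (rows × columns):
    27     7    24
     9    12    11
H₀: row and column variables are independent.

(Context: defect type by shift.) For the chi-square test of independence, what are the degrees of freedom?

degrees of freedom = 2

df = (r−1)(c−1) = (2−1)·(3−1) = 2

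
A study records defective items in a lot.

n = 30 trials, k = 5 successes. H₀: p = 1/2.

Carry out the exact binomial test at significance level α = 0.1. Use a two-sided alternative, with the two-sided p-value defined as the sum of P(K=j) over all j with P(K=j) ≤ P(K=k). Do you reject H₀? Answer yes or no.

Exact binomial: n=30, k=5, p₀=1/2=0.5000
P(X=j) = C(n,j)·p₀^j·(1−p₀)^(n−j); p = Σ P(X=j) over j with P(X=j) ≤ P(X=5)
p-value (two-sided) = 0.00032
At α=0.1: p < α → reject H₀

reject H₀: yes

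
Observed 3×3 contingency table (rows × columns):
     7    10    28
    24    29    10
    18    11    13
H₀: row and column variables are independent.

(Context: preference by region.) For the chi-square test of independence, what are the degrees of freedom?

degrees of freedom = 4

df = (r−1)(c−1) = (3−1)·(3−1) = 4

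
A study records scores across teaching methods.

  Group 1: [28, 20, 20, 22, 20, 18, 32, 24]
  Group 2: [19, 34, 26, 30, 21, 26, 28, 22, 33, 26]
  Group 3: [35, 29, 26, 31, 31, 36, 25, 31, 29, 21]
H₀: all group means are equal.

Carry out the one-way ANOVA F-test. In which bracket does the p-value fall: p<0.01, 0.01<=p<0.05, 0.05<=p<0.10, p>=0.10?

p-value bracket: 0.01<=p<0.05

Group means [23.00, 26.50, 29.40], grand mean 26.536
SSB = Σnᵢ(x̄ᵢ−x̄)² = 182.064; SSW = ΣΣ(x−x̄ᵢ)² = 564.900
MSB = 182.064/2 = 91.0321; MSW = 564.900/25 = 22.5960
F = MSB/MSW = 4.0287
df = (2, 25)
p-value (upper-tail) = 0.03044
→ bracket: 0.01<=p<0.05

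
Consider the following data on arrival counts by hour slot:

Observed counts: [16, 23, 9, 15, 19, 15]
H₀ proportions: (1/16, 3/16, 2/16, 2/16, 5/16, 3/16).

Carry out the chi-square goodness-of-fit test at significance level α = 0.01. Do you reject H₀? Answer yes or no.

n = 97; E_i = n·p_i = [6.06, 18.19, 12.12, 12.12, 30.31, 18.19]
χ² = (16−6.06)²/6.06 + (23−18.19)²/18.19 + (9−12.12)²/12.12 + (15−12.12)²/12.12 + (19−30.31)²/30.31 + (15−18.19)²/18.19 = 23.8302
df = 5
p-value (upper-tail) = 0.00023
At α=0.01: p < α → reject H₀

reject H₀: yes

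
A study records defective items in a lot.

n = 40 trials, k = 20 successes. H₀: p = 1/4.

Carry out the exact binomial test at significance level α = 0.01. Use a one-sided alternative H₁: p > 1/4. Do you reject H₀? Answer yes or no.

Exact binomial: n=40, k=20, p₀=1/4=0.2500
P(X≥20) from Σ C(n,i)·p₀^i·(1−p₀)^(n−i)
p-value (one-sided, H₁ greater) = 0.00057
At α=0.01: p < α → reject H₀

reject H₀: yes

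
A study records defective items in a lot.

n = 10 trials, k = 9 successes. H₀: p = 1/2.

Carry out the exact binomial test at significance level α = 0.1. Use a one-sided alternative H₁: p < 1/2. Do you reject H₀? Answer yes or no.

Exact binomial: n=10, k=9, p₀=1/2=0.5000
P(X≤9) from Σ C(n,i)·p₀^i·(1−p₀)^(n−i)
p-value (one-sided, H₁ less) = 0.99902
At α=0.1: p ≥ α → fail to reject H₀

reject H₀: no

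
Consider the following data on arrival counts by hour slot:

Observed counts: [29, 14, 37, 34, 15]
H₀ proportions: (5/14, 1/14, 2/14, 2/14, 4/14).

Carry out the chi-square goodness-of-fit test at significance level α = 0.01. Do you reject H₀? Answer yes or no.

reject H₀: yes

n = 129; E_i = n·p_i = [46.07, 9.21, 18.43, 18.43, 36.86]
χ² = (29−46.07)²/46.07 + (14−9.21)²/9.21 + (37−18.43)²/18.43 + (34−18.43)²/18.43 + (15−36.86)²/36.86 = 53.6457
df = 4
p-value (upper-tail) = 0.00000
At α=0.01: p < α → reject H₀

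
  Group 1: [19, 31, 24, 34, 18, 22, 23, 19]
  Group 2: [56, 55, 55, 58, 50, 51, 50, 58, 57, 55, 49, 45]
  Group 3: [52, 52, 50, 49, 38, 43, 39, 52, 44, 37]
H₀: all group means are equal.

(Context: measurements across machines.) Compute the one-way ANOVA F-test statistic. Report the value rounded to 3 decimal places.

Group means [23.75, 53.25, 45.60], grand mean 42.833
SSB = Σnᵢ(x̄ᵢ−x̄)² = 4292.017; SSW = ΣΣ(x−x̄ᵢ)² = 766.150
MSB = 4292.017/2 = 2146.0083; MSW = 766.150/27 = 28.3759
F = MSB/MSW = 75.6278
df = (2, 27)

test statistic = 75.628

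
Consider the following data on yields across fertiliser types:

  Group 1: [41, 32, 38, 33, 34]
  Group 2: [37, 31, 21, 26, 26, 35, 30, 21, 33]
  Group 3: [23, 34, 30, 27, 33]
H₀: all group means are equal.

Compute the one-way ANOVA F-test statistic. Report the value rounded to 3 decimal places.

test statistic = 3.116

Group means [35.60, 28.89, 29.40], grand mean 30.789
SSB = Σnᵢ(x̄ᵢ−x̄)² = 157.869; SSW = ΣΣ(x−x̄ᵢ)² = 405.289
MSB = 157.869/2 = 78.9345; MSW = 405.289/16 = 25.3306
F = MSB/MSW = 3.1162
df = (2, 16)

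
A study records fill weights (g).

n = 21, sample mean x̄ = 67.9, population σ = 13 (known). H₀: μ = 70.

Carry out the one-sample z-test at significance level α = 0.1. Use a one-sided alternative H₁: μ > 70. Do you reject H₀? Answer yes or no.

reject H₀: no

SE = σ/√n = 13/√21 = 2.8368
z = (x̄−μ₀)/SE = (67.9−70)/2.8368 = -0.7403
p-value (one-sided, H₁ greater) = 0.77043
At α=0.1: p ≥ α → fail to reject H₀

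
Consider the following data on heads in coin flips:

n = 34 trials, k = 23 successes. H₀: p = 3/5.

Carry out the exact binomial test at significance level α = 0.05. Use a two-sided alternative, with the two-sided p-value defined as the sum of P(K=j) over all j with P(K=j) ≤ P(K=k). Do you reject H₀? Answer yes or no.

Exact binomial: n=34, k=23, p₀=3/5=0.6000
P(X=j) = C(n,j)·p₀^j·(1−p₀)^(n−j); p = Σ P(X=j) over j with P(X=j) ≤ P(X=23)
p-value (two-sided) = 0.38811
At α=0.05: p ≥ α → fail to reject H₀

reject H₀: no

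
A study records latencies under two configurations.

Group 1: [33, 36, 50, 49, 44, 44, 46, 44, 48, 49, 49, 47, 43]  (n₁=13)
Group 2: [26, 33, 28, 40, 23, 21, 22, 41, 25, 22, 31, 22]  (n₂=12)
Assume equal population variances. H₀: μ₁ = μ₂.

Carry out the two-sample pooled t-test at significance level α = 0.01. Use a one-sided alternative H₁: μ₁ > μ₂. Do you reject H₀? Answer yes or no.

reject H₀: yes

x̄₁=44.769, s₁=5.150, n₁=13
x̄₂=27.833, s₂=7.017, n₂=12
s_p² = [12·5.150² + 11·7.017²]/23 = 37.3902
SE = √(s_p²·(1/13+1/12)) = 2.4479
t = (44.769−27.833)/2.4479 = 6.9187
df = 23
p-value (one-sided, H₁ greater) = 0.00000
At α=0.01: p < α → reject H₀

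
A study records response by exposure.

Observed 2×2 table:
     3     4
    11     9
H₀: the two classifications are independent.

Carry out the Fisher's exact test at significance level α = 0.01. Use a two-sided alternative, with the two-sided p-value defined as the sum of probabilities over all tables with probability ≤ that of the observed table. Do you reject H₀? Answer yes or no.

reject H₀: no

Margins: r₁=7, r₂=20, c₁=14, c₂=13, n=27
p_obs = C(7,3)·C(20,11)/C(27,14); sum pmf over tables with pmf ≤ p_obs
p-value (two-sided) = 0.67762
At α=0.01: p ≥ α → fail to reject H₀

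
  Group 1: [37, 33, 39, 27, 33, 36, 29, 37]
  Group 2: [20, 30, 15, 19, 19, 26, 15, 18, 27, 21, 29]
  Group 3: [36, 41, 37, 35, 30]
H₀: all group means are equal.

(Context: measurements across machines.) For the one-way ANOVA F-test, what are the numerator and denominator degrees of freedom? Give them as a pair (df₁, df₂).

degrees of freedom = [2, 21]

k = 3 groups, N = 24 total
df = (k−1, N−k) = (3−1, 24−3) = (2, 21)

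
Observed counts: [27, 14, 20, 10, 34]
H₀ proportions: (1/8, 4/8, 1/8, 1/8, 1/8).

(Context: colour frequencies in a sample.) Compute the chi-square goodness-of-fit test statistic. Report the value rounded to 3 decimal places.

n = 105; E_i = n·p_i = [13.12, 52.50, 13.12, 13.12, 13.12]
χ² = (27−13.12)²/13.12 + (14−52.50)²/52.50 + (20−13.12)²/13.12 + (10−13.12)²/13.12 + (34−13.12)²/13.12 = 80.4476
df = 4

test statistic = 80.448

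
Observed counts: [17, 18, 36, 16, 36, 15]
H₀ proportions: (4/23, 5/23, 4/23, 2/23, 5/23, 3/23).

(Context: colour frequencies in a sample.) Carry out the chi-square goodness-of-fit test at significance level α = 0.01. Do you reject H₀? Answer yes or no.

reject H₀: yes

n = 138; E_i = n·p_i = [24.00, 30.00, 24.00, 12.00, 30.00, 18.00]
χ² = (17−24.00)²/24.00 + (18−30.00)²/30.00 + (36−24.00)²/24.00 + (16−12.00)²/12.00 + (36−30.00)²/30.00 + (15−18.00)²/18.00 = 15.8750
df = 5
p-value (upper-tail) = 0.00721
At α=0.01: p < α → reject H₀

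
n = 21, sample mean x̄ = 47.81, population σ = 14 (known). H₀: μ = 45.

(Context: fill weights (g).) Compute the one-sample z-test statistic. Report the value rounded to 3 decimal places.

test statistic = 0.920

SE = σ/√n = 14/√21 = 3.0551
z = (x̄−μ₀)/SE = (47.81−45)/3.0551 = 0.9198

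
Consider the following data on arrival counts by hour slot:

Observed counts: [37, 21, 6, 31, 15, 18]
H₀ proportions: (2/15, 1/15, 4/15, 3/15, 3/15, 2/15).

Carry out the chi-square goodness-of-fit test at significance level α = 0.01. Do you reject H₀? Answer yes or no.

reject H₀: yes

n = 128; E_i = n·p_i = [17.07, 8.53, 34.13, 25.60, 25.60, 17.07]
χ² = (37−17.07)²/17.07 + (21−8.53)²/8.53 + (6−34.13)²/34.13 + (31−25.60)²/25.60 + (15−25.60)²/25.60 + (18−17.07)²/17.07 = 70.2617
df = 5
p-value (upper-tail) = 0.00000
At α=0.01: p < α → reject H₀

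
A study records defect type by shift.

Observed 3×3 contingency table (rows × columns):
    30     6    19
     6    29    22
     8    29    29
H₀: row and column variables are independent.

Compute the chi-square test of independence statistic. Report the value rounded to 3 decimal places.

test statistic = 43.657

Row totals [55, 57, 66], col totals [44, 64, 70], n=178
χ² = (30−13.60)²/13.60 + (6−19.78)²/19.78 + (19−21.63)²/21.63 + (6−14.09)²/14.09 + (29−20.49)²/20.49 + (22−22.42)²/22.42 + (8−16.31)²/16.31 + (29−23.73)²/23.73 + (29−25.96)²/25.96 = 43.6567
df = 4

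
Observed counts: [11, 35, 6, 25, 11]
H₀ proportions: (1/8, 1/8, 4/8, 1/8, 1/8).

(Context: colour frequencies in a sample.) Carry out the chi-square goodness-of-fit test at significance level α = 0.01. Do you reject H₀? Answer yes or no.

n = 88; E_i = n·p_i = [11.00, 11.00, 44.00, 11.00, 11.00]
χ² = (11−11.00)²/11.00 + (35−11.00)²/11.00 + (6−44.00)²/44.00 + (25−11.00)²/11.00 + (11−11.00)²/11.00 = 103.0000
df = 4
p-value (upper-tail) = 0.00000
At α=0.01: p < α → reject H₀

reject H₀: yes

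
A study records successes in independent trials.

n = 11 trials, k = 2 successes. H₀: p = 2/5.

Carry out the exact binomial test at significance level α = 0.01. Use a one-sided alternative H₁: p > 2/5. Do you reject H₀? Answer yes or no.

Exact binomial: n=11, k=2, p₀=2/5=0.4000
P(X≥2) from Σ C(n,i)·p₀^i·(1−p₀)^(n−i)
p-value (one-sided, H₁ greater) = 0.96977
At α=0.01: p ≥ α → fail to reject H₀

reject H₀: no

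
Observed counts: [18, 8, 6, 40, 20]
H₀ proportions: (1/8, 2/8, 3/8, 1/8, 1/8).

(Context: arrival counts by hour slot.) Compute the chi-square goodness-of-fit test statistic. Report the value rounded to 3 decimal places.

n = 92; E_i = n·p_i = [11.50, 23.00, 34.50, 11.50, 11.50]
χ² = (18−11.50)²/11.50 + (8−23.00)²/23.00 + (6−34.50)²/34.50 + (40−11.50)²/11.50 + (20−11.50)²/11.50 = 113.9130
df = 4

test statistic = 113.913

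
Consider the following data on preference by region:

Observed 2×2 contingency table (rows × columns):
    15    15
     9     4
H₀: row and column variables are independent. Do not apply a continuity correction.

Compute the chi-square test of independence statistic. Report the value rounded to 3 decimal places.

Row totals [30, 13], col totals [24, 19], n=43
χ² = (15−16.74)²/16.74 + (15−13.26)²/13.26 + (9−7.26)²/7.26 + (4−5.74)²/5.74 = 1.3601
df = 1

test statistic = 1.360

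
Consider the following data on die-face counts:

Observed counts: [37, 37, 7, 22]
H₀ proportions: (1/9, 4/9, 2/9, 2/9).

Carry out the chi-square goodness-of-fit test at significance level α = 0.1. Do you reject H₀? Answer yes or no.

n = 103; E_i = n·p_i = [11.44, 45.78, 22.89, 22.89]
χ² = (37−11.44)²/11.44 + (37−45.78)²/45.78 + (7−22.89)²/22.89 + (22−22.89)²/22.89 = 69.8131
df = 3
p-value (upper-tail) = 0.00000
At α=0.1: p < α → reject H₀

reject H₀: yes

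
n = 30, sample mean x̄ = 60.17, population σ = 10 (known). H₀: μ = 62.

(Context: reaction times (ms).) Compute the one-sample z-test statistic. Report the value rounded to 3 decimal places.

SE = σ/√n = 10/√30 = 1.8257
z = (x̄−μ₀)/SE = (60.17−62)/1.8257 = -1.0023

test statistic = -1.002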